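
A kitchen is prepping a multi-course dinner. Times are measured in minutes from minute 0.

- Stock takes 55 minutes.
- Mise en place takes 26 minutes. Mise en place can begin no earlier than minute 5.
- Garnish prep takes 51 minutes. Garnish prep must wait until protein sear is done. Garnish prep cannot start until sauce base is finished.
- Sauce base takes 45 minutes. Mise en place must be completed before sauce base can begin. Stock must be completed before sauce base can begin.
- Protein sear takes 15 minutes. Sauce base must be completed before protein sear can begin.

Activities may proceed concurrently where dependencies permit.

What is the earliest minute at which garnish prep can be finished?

166

Nothing blocks stock, so it runs from minute 0 to minute 55.
Mise en place cannot begin until its own release at minute 5. It runs from minute 5 to 5 + 26 = minute 31.
Sauce base cannot start until mise en place (finishes minute 31); stock (finishes minute 55). The controlling bound is minute 55, so sauce base finishes at 55 + 45 = minute 100.
Protein sear cannot begin until sauce base (finishes minute 100). It runs from minute 100 to 100 + 15 = minute 115.
Garnish prep cannot start until protein sear (finishes minute 115); sauce base (finishes minute 100). The controlling bound is minute 115, so garnish prep finishes at 115 + 51 = minute 166.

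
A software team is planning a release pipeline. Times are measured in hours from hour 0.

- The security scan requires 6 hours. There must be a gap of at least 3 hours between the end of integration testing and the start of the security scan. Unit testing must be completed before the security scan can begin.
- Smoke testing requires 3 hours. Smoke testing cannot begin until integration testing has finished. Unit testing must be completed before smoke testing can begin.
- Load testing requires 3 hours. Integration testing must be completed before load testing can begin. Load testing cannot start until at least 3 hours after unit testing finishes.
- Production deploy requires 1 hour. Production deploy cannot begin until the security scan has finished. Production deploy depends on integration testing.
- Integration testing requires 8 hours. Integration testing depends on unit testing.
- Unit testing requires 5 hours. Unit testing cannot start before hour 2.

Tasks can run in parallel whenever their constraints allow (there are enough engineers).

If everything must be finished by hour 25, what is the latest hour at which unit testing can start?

To finish by hour 25, production deploy (duration 1) must start no later than hour 24.
The security scan must finish before production deploy (must start by hour 24). With a 6-hour duration, the security scan must start by 24 − 6 = hour 18.
Smoke testing has no dependents, so it just needs to finish by hour 25. Starting by 25 − 3 = hour 22 achieves that.
Load testing has no dependents, so it just needs to finish by hour 25. Starting by 25 − 3 = hour 22 achieves that.
For integration testing: the security scan (must start by hour 18, minus 3-hour gap → hour 15); smoke testing (must start by hour 22); load testing (must start by hour 22); production deploy (must start by hour 24). The most restrictive is hour 15; with an 8-hour duration, integration testing must start by hour 7.
For unit testing: integration testing (must start by hour 7); the security scan (must start by hour 18); smoke testing (must start by hour 22); load testing (must start by hour 22, minus 3-hour gap → hour 19). The most restrictive is hour 7; with a 5-hour duration, unit testing must start by hour 2.

2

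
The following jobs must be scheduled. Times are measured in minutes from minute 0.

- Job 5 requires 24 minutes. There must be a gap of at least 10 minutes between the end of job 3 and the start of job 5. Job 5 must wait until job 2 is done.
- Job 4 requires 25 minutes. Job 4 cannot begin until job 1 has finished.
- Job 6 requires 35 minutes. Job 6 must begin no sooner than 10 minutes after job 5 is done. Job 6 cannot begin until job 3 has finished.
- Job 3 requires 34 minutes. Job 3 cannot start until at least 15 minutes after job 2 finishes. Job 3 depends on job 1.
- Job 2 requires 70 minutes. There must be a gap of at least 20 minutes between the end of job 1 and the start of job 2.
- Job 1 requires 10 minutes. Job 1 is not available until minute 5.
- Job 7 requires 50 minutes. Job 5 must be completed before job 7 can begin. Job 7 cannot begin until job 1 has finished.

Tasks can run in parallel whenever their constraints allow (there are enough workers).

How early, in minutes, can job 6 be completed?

Job 1 waits on its own release at minute 5, so it starts at minute 5 and finishes at 5 + 10 = minute 15.
Job 2 cannot begin until job 1 (finishes minute 15, plus 20-minute gap → minute 35). It runs from minute 35 to 35 + 70 = minute 105.
Job 3 needs all of job 2 (finishes minute 105, plus 15-minute gap → minute 120); job 1 (finishes minute 15). That puts its earliest start at minute 120; it finishes at 120 + 34 = minute 154.
For job 5: job 3 (finishes minute 154, plus 10-minute gap → minute 164); job 2 (finishes minute 105). Taking the maximum gives a start of minute 164, and it finishes at 164 + 24 = minute 188.
Job 6 cannot start until job 5 (finishes minute 188, plus 10-minute gap → minute 198); job 3 (finishes minute 154). The controlling bound is minute 198, so job 6 finishes at 198 + 35 = minute 233.

233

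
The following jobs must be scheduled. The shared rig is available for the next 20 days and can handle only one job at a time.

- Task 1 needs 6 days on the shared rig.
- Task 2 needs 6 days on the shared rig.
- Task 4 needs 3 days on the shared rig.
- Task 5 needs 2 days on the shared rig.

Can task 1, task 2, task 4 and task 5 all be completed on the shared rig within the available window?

Running back to back, the jobs need 6 + 6 + 3 + 2 = 17 days on the shared rig.
Since 17 ≤ 20, they fit within the window.

Yes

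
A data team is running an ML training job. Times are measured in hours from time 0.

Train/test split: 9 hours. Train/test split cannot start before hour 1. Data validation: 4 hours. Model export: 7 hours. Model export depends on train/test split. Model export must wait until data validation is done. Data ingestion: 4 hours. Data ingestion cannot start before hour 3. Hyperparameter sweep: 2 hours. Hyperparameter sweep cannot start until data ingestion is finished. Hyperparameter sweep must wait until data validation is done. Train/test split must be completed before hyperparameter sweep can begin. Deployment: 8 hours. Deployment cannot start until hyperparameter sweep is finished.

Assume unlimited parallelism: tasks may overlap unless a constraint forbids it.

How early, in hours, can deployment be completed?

Train/test split waits on its own release at hour 1, so it starts at hour 1 and finishes at 1 + 9 = hour 10.
Data validation has no prerequisites, so it starts at hour 0 and finishes at hour 4.
After its own release at hour 3, data ingestion can start at hour 3 and finishes at hour 7.
Hyperparameter sweep needs all of data ingestion (finishes hour 7); data validation (finishes hour 4); train/test split (finishes hour 10). That puts its earliest start at hour 10; it finishes at 10 + 2 = hour 12.
Deployment cannot begin until hyperparameter sweep (finishes hour 12). It runs from hour 12 to 12 + 8 = hour 20.

20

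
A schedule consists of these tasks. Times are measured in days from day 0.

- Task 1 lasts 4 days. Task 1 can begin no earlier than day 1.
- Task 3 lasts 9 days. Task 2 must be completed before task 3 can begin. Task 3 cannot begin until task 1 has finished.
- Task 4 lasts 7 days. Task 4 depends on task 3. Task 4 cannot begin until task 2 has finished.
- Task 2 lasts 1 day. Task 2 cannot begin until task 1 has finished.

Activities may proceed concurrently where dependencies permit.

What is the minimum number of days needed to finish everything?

Task 1 waits on its own release at day 1, so it starts at day 1 and finishes at 1 + 4 = day 5.
Task 2 waits on task 1 (finishes day 5), so it starts at day 5 and finishes at 5 + 1 = day 6.
Task 3 cannot start until task 2 (finishes day 6); task 1 (finishes day 5). The controlling bound is day 6, so task 3 finishes at 6 + 9 = day 15.
Task 4 has to wait for task 3 (finishes day 15); task 2 (finishes day 6). The latest of these is day 15, so task 4 runs day 15 to 15 + 7 = day 22.
All tasks are finished once the last one completes. Finish times: Task 1 at 5, Task 2 at 6, Task 3 at 15, Task 4 at 22. The latest is day 22.

22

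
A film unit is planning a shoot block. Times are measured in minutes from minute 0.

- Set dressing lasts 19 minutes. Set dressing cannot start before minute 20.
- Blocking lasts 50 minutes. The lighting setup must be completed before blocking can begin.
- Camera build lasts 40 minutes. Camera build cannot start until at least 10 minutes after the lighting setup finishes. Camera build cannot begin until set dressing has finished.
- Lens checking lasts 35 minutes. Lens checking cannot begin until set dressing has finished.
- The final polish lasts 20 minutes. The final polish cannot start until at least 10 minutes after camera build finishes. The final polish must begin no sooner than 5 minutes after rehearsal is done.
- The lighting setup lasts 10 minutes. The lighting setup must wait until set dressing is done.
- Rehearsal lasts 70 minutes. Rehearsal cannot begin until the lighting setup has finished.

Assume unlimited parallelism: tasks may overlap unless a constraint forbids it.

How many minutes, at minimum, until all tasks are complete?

144

After its own release at minute 20, set dressing can start at minute 20 and finishes at minute 39.
Lens checking waits on set dressing (finishes minute 39), so it starts at minute 39 and finishes at 39 + 35 = minute 74.
The lighting setup waits on set dressing (finishes minute 39), so it starts at minute 39 and finishes at 39 + 10 = minute 49.
Rehearsal waits on the lighting setup (finishes minute 49), so it starts at minute 49 and finishes at 49 + 70 = minute 119.
Blocking waits on the lighting setup (finishes minute 49), so it starts at minute 49 and finishes at 49 + 50 = minute 99.
For camera build: the lighting setup (finishes minute 49, plus 10-minute gap → minute 59); set dressing (finishes minute 39). Taking the maximum gives a start of minute 59, and it finishes at 59 + 40 = minute 99.
The final polish cannot start until camera build (finishes minute 99, plus 10-minute gap → minute 109); rehearsal (finishes minute 119, plus 5-minute gap → minute 124). The controlling bound is minute 124, so the final polish finishes at 124 + 20 = minute 144.
All tasks are finished once the last one completes. Finish times: Set dressing at 39, The lighting setup at 49, Camera build at 99, Lens checking at 74, Blocking at 99, Rehearsal at 119, The final polish at 144. The latest is minute 144.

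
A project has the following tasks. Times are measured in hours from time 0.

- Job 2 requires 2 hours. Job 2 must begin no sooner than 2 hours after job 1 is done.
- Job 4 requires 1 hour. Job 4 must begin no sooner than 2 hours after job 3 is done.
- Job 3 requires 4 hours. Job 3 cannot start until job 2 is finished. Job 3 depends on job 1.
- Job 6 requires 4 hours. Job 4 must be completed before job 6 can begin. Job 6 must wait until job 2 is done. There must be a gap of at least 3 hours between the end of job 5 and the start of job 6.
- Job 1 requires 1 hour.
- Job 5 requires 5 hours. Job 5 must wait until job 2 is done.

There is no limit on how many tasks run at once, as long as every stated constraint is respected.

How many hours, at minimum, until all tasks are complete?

17

Job 1 can start immediately at hour 0; it finishes at hour 1.
After job 1 (finishes hour 1, plus 2-hour gap → hour 3), job 2 can start at hour 3 and finishes at hour 5.
Job 5 waits on job 2 (finishes hour 5), so it starts at hour 5 and finishes at 5 + 5 = hour 10.
Job 3 cannot start until job 2 (finishes hour 5); job 1 (finishes hour 1). The controlling bound is hour 5, so job 3 finishes at 5 + 4 = hour 9.
Job 4 waits on job 3 (finishes hour 9, plus 2-hour gap → hour 11), so it starts at hour 11 and finishes at 11 + 1 = hour 12.
Job 6 needs all of job 4 (finishes hour 12); job 2 (finishes hour 5); job 5 (finishes hour 10, plus 3-hour gap → hour 13). That puts its earliest start at hour 13; it finishes at 13 + 4 = hour 17.
All tasks are finished once the last one completes. Finish times: Job 1 at 1, Job 2 at 5, Job 3 at 9, Job 4 at 12, Job 5 at 10, Job 6 at 17. The latest is hour 17.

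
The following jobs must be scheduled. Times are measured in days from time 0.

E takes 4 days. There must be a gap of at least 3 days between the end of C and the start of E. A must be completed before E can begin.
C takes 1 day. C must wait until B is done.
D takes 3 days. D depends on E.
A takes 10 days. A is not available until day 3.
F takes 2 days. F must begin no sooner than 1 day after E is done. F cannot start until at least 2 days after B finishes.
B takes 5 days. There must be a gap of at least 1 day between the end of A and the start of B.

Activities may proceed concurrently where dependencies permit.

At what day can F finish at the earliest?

30

A cannot begin until its own release at day 3. It runs from day 3 to 3 + 10 = day 13.
After A (finishes day 13, plus 1-day gap → day 14), B can start at day 14 and finishes at day 19.
C cannot begin until B (finishes day 19). It runs from day 19 to 19 + 1 = day 20.
E has to wait for C (finishes day 20, plus 3-day gap → day 23); A (finishes day 13). The latest of these is day 23, so E runs day 23 to 23 + 4 = day 27.
F has to wait for E (finishes day 27, plus 1-day gap → day 28); B (finishes day 19, plus 2-day gap → day 21). The latest of these is day 28, so F runs day 28 to 28 + 2 = day 30.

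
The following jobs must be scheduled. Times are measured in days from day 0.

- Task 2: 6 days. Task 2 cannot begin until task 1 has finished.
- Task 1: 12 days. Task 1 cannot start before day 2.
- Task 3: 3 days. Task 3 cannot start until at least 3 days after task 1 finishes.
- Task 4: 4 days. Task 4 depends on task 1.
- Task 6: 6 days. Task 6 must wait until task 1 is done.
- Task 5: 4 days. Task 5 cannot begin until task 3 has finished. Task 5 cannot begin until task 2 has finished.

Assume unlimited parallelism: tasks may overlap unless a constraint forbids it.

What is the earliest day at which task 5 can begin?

Task 1 cannot begin until its own release at day 2. It runs from day 2 to 2 + 12 = day 14.
After task 1 (finishes day 14, plus 3-day gap → day 17), task 3 can start at day 17 and finishes at day 20.
Task 2 cannot begin until task 1 (finishes day 14). It runs from day 14 to 14 + 6 = day 20.
Task 5 waits on task 3 (finishes day 20); task 2 (finishes day 20). The latest of these is day 20, which is the earliest task 5 can start.

20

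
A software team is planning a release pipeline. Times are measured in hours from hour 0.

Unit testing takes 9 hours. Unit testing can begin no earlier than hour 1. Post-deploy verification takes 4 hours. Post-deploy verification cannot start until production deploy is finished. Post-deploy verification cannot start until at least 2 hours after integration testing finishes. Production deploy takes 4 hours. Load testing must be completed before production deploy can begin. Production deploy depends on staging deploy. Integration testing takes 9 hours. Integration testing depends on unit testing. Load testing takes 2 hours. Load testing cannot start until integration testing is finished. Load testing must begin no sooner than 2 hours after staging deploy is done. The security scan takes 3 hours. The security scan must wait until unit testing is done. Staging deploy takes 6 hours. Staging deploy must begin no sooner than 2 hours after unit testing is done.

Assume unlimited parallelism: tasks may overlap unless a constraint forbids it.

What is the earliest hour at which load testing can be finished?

After its own release at hour 1, unit testing can start at hour 1 and finishes at hour 10.
Staging deploy cannot begin until unit testing (finishes hour 10, plus 2-hour gap → hour 12). It runs from hour 12 to 12 + 6 = hour 18.
Integration testing waits on unit testing (finishes hour 10), so it starts at hour 10 and finishes at 10 + 9 = hour 19.
Load testing needs all of integration testing (finishes hour 19); staging deploy (finishes hour 18, plus 2-hour gap → hour 20). That puts its earliest start at hour 20; it finishes at 20 + 2 = hour 22.

22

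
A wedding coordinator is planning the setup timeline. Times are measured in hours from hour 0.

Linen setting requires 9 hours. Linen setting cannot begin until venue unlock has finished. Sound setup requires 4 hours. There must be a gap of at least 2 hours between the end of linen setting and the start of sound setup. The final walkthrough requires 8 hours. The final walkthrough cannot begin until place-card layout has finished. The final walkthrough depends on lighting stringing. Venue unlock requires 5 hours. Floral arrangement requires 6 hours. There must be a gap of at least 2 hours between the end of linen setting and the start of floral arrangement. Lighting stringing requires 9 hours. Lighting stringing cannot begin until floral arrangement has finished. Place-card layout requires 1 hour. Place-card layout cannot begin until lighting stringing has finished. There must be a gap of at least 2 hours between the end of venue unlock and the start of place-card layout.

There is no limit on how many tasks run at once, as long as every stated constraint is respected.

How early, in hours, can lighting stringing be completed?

Venue unlock can start immediately at hour 0; it finishes at hour 5.
Linen setting cannot begin until venue unlock (finishes hour 5). It runs from hour 5 to 5 + 9 = hour 14.
Floral arrangement cannot begin until linen setting (finishes hour 14, plus 2-hour gap → hour 16). It runs from hour 16 to 16 + 6 = hour 22.
After floral arrangement (finishes hour 22), lighting stringing can start at hour 22 and finishes at hour 31.

31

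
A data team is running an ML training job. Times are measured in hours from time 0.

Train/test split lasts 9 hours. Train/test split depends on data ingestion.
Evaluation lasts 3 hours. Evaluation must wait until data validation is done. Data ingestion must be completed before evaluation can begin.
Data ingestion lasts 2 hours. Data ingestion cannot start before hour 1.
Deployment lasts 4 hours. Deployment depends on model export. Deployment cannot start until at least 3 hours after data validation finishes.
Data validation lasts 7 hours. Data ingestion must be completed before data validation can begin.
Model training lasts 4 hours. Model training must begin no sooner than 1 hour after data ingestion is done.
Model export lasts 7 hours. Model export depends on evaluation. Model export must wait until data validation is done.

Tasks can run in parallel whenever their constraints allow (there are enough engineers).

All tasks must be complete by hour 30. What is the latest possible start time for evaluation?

16

Deployment has no dependents, so it just needs to finish by hour 30. Starting by 30 − 4 = hour 26 achieves that.
Model export must finish before deployment (must start by hour 26). With a 7-hour duration, model export must start by 26 − 7 = hour 19.
Since model export (must start by hour 19) depends on it, evaluation must finish by hour 19. Backing off its 3-hour duration gives a latest start of hour 16.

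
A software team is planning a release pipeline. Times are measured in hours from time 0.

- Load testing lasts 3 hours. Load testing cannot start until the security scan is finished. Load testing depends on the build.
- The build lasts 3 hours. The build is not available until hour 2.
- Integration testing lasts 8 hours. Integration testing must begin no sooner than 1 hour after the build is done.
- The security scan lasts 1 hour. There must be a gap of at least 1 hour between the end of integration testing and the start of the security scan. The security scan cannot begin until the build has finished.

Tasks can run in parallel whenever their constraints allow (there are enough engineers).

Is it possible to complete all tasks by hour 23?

After its own release at hour 2, the build can start at hour 2 and finishes at hour 5.
Integration testing waits on the build (finishes hour 5, plus 1-hour gap → hour 6), so it starts at hour 6 and finishes at 6 + 8 = hour 14.
The security scan cannot start until integration testing (finishes hour 14, plus 1-hour gap → hour 15); the build (finishes hour 5). The controlling bound is hour 15, so the security scan finishes at 15 + 1 = hour 16.
Load testing cannot start until the security scan (finishes hour 16); the build (finishes hour 5). The controlling bound is hour 16, so load testing finishes at 16 + 3 = hour 19.
Every task is finished by hour 19, which is no later than the deadline of 23, so the schedule is feasible.

Yes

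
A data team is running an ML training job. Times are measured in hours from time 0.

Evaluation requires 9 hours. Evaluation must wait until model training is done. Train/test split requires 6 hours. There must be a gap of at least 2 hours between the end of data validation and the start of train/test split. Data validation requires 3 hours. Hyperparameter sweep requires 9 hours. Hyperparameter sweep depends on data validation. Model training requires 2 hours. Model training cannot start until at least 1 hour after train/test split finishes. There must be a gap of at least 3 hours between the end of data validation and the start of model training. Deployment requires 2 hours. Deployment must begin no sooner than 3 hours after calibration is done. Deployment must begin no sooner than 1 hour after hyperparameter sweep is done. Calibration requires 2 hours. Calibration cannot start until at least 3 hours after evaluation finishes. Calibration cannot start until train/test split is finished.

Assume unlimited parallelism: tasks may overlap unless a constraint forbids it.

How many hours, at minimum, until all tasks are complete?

33

Data validation can start immediately at hour 0; it finishes at hour 3.
Hyperparameter sweep waits on data validation (finishes hour 3), so it starts at hour 3 and finishes at 3 + 9 = hour 12.
After data validation (finishes hour 3, plus 2-hour gap → hour 5), train/test split can start at hour 5 and finishes at hour 11.
Model training has to wait for train/test split (finishes hour 11, plus 1-hour gap → hour 12); data validation (finishes hour 3, plus 3-hour gap → hour 6). The latest of these is hour 12, so model training runs hour 12 to 12 + 2 = hour 14.
Evaluation cannot begin until model training (finishes hour 14). It runs from hour 14 to 14 + 9 = hour 23.
For calibration: evaluation (finishes hour 23, plus 3-hour gap → hour 26); train/test split (finishes hour 11). Taking the maximum gives a start of hour 26, and it finishes at 26 + 2 = hour 28.
For deployment: calibration (finishes hour 28, plus 3-hour gap → hour 31); hyperparameter sweep (finishes hour 12, plus 1-hour gap → hour 13). Taking the maximum gives a start of hour 31, and it finishes at 31 + 2 = hour 33.
All tasks are finished once the last one completes. Finish times: Data validation at 3, Train/test split at 11, Hyperparameter sweep at 12, Model training at 14, Evaluation at 23, Calibration at 28, Deployment at 33. The latest is hour 33.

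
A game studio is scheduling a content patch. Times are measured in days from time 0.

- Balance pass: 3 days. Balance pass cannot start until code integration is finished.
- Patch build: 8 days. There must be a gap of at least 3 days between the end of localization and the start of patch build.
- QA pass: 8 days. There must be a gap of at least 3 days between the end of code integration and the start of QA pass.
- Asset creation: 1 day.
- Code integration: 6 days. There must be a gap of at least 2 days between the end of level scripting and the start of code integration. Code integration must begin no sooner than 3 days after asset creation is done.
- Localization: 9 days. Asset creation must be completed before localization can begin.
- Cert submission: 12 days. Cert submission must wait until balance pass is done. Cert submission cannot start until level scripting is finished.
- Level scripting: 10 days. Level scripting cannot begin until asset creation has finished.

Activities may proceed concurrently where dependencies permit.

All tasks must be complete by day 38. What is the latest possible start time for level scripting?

5

Nothing follows cert submission; the deadline of day 38 is its only limit. It must start by 38 − 12 = day 26.
Since cert submission (must start by day 26) depends on it, balance pass must finish by day 26. Backing off its 3-day duration gives a latest start of day 23.
QA pass must finish by day 38; it takes 8 days, so it must start by 38 − 8 = day 30.
Code integration must finish in time for balance pass (must start by day 23); QA pass (must start by day 30, minus 3-day gap → day 27). The tightest is day 23, so code integration must start by 23 − 6 = day 17.
Level scripting feeds code integration (must start by day 17, minus 2-day gap → day 15); cert submission (must start by day 26). Taking the minimum, level scripting must finish by day 15 and start by 15 − 10 = day 5.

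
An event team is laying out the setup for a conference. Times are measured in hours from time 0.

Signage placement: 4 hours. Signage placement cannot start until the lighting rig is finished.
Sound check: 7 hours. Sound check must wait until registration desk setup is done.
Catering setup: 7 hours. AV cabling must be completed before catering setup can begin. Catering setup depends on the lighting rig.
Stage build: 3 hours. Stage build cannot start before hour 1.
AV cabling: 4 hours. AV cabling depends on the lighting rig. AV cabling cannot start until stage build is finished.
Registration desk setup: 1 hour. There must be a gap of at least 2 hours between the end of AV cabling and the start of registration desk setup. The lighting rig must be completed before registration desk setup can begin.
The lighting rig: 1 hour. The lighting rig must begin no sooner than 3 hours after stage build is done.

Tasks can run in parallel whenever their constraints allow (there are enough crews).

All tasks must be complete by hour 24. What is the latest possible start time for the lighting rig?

Sound check must finish by hour 24; it takes 7 hours, so it must start by 24 − 7 = hour 17.
Registration desk setup must finish before sound check (must start by hour 17). With a 1-hour duration, registration desk setup must start by 17 − 1 = hour 16.
Catering setup must finish by hour 24; it takes 7 hours, so it must start by 24 − 7 = hour 17.
AV cabling feeds registration desk setup (must start by hour 16, minus 2-hour gap → hour 14); catering setup (must start by hour 17). Taking the minimum, AV cabling must finish by hour 14 and start by 14 − 4 = hour 10.
To finish by hour 24, signage placement (duration 4) must start no later than hour 20.
The lighting rig feeds AV cabling (must start by hour 10); registration desk setup (must start by hour 16); signage placement (must start by hour 20); catering setup (must start by hour 17). Taking the minimum, the lighting rig must finish by hour 10 and start by 10 − 1 = hour 9.

9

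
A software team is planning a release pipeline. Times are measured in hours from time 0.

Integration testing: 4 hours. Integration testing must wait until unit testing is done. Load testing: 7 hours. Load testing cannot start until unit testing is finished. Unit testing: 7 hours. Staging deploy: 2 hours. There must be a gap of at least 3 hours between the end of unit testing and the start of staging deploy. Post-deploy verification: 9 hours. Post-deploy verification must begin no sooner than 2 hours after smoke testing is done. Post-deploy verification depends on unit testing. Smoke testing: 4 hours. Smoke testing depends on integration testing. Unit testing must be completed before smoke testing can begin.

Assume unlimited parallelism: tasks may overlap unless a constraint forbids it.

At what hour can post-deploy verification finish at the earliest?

Nothing blocks unit testing, so it runs from hour 0 to hour 7.
After unit testing (finishes hour 7), integration testing can start at hour 7 and finishes at hour 11.
Smoke testing cannot start until integration testing (finishes hour 11); unit testing (finishes hour 7). The controlling bound is hour 11, so smoke testing finishes at 11 + 4 = hour 15.
For post-deploy verification: smoke testing (finishes hour 15, plus 2-hour gap → hour 17); unit testing (finishes hour 7). Taking the maximum gives a start of hour 17, and it finishes at 17 + 9 = hour 26.

26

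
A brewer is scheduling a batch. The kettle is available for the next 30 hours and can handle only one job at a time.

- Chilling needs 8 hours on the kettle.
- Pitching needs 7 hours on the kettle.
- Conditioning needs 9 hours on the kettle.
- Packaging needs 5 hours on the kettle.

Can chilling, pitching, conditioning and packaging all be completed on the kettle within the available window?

Yes

Running back to back, the jobs need 8 + 7 + 9 + 5 = 29 hours on the kettle.
Since 29 ≤ 30, they fit within the window.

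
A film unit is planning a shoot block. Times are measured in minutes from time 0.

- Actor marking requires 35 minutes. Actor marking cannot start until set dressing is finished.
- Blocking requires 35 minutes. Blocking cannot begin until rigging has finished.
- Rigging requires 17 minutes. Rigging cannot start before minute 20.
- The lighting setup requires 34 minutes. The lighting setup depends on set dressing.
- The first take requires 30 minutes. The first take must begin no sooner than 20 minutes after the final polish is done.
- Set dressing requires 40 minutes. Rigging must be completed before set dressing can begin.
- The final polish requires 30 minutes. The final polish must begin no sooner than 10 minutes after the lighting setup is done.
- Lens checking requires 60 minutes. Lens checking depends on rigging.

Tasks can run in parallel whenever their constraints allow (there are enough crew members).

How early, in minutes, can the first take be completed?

Rigging cannot begin until its own release at minute 20. It runs from minute 20 to 20 + 17 = minute 37.
Set dressing cannot begin until rigging (finishes minute 37). It runs from minute 37 to 37 + 40 = minute 77.
The lighting setup cannot begin until set dressing (finishes minute 77). It runs from minute 77 to 77 + 34 = minute 111.
The final polish waits on the lighting setup (finishes minute 111, plus 10-minute gap → minute 121), so it starts at minute 121 and finishes at 121 + 30 = minute 151.
The first take cannot begin until the final polish (finishes minute 151, plus 20-minute gap → minute 171). It runs from minute 171 to 171 + 30 = minute 201.

201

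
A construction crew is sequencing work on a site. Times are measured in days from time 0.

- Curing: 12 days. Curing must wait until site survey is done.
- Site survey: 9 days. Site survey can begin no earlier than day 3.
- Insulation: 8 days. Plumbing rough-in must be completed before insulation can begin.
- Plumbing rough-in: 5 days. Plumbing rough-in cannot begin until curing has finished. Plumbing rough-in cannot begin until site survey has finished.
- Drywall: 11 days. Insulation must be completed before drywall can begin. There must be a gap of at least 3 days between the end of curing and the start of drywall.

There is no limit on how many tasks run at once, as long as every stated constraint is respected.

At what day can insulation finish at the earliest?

37

After its own release at day 3, site survey can start at day 3 and finishes at day 12.
Curing cannot begin until site survey (finishes day 12). It runs from day 12 to 12 + 12 = day 24.
For plumbing rough-in: curing (finishes day 24); site survey (finishes day 12). Taking the maximum gives a start of day 24, and it finishes at 24 + 5 = day 29.
Insulation cannot begin until plumbing rough-in (finishes day 29). It runs from day 29 to 29 + 8 = day 37.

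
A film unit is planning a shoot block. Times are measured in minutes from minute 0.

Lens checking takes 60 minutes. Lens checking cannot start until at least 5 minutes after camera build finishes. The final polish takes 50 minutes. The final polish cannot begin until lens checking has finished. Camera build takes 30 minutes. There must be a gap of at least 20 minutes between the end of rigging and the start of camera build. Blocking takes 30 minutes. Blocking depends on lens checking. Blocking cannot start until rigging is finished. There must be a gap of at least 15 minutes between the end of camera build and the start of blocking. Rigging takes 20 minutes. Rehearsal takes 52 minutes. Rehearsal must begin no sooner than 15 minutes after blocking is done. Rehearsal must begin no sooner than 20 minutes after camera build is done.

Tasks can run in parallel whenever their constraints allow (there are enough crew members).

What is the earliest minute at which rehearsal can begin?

Nothing blocks rigging, so it runs from minute 0 to minute 20.
Camera build waits on rigging (finishes minute 20, plus 20-minute gap → minute 40), so it starts at minute 40 and finishes at 40 + 30 = minute 70.
After camera build (finishes minute 70, plus 5-minute gap → minute 75), lens checking can start at minute 75 and finishes at minute 135.
Blocking needs all of lens checking (finishes minute 135); rigging (finishes minute 20); camera build (finishes minute 70, plus 15-minute gap → minute 85). That puts its earliest start at minute 135; it finishes at 135 + 30 = minute 165.
Rehearsal waits on blocking (finishes minute 165, plus 15-minute gap → minute 180); camera build (finishes minute 70, plus 20-minute gap → minute 90). The latest of these is minute 180, which is the earliest rehearsal can start.

180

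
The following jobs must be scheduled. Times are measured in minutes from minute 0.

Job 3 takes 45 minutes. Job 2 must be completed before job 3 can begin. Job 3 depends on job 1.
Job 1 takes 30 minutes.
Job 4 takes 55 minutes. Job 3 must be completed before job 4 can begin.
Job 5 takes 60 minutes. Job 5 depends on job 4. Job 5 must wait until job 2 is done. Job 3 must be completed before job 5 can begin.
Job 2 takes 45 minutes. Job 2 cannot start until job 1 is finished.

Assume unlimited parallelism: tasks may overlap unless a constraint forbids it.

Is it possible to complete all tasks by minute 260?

Yes

Nothing blocks job 1, so it runs from minute 0 to minute 30.
After job 1 (finishes minute 30), job 2 can start at minute 30 and finishes at minute 75.
Job 3 has to wait for job 2 (finishes minute 75); job 1 (finishes minute 30). The latest of these is minute 75, so job 3 runs minute 75 to 75 + 45 = minute 120.
Job 4 cannot begin until job 3 (finishes minute 120). It runs from minute 120 to 120 + 55 = minute 175.
Job 5 has to wait for job 4 (finishes minute 175); job 2 (finishes minute 75); job 3 (finishes minute 120). The latest of these is minute 175, so job 5 runs minute 175 to 175 + 60 = minute 235.
Every task is finished by minute 235, which is no later than the deadline of 260, so the schedule is feasible.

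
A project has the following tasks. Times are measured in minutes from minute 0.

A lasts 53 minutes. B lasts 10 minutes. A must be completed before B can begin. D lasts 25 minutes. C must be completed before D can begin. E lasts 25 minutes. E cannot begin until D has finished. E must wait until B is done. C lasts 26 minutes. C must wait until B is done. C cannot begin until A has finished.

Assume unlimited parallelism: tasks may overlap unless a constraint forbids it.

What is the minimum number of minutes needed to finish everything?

139

Nothing blocks A, so it runs from minute 0 to minute 53.
After A (finishes minute 53), B can start at minute 53 and finishes at minute 63.
C has to wait for B (finishes minute 63); A (finishes minute 53). The latest of these is minute 63, so C runs minute 63 to 63 + 26 = minute 89.
After C (finishes minute 89), D can start at minute 89 and finishes at minute 114.
For E: D (finishes minute 114); B (finishes minute 63). Taking the maximum gives a start of minute 114, and it finishes at 114 + 25 = minute 139.
All tasks are finished once the last one completes. Finish times: A at 53, B at 63, C at 89, D at 114, E at 139. The latest is minute 139.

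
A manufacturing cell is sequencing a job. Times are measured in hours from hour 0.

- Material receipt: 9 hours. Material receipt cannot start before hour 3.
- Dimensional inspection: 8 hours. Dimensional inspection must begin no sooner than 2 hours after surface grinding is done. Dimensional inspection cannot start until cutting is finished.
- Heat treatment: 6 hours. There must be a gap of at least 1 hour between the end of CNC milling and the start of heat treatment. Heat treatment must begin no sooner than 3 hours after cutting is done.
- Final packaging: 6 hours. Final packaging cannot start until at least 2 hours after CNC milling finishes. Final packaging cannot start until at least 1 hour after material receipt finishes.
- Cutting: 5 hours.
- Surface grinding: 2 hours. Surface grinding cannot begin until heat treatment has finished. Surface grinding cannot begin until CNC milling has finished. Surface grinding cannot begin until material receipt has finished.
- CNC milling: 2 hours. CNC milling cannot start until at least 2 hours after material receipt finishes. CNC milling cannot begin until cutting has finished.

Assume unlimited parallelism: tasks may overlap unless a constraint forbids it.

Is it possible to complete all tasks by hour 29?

Nothing blocks cutting, so it runs from hour 0 to hour 5.
After its own release at hour 3, material receipt can start at hour 3 and finishes at hour 12.
CNC milling has to wait for material receipt (finishes hour 12, plus 2-hour gap → hour 14); cutting (finishes hour 5). The latest of these is hour 14, so CNC milling runs hour 14 to 14 + 2 = hour 16.
Final packaging has to wait for CNC milling (finishes hour 16, plus 2-hour gap → hour 18); material receipt (finishes hour 12, plus 1-hour gap → hour 13). The latest of these is hour 18, so final packaging runs hour 18 to 18 + 6 = hour 24.
For heat treatment: CNC milling (finishes hour 16, plus 1-hour gap → hour 17); cutting (finishes hour 5, plus 3-hour gap → hour 8). Taking the maximum gives a start of hour 17, and it finishes at 17 + 6 = hour 23.
Surface grinding cannot start until heat treatment (finishes hour 23); CNC milling (finishes hour 16); material receipt (finishes hour 12). The controlling bound is hour 23, so surface grinding finishes at 23 + 2 = hour 25.
For dimensional inspection: surface grinding (finishes hour 25, plus 2-hour gap → hour 27); cutting (finishes hour 5). Taking the maximum gives a start of hour 27, and it finishes at 27 + 8 = hour 35.
The earliest everything can be done is hour 35, which is after the deadline of 29, so it is not possible.

No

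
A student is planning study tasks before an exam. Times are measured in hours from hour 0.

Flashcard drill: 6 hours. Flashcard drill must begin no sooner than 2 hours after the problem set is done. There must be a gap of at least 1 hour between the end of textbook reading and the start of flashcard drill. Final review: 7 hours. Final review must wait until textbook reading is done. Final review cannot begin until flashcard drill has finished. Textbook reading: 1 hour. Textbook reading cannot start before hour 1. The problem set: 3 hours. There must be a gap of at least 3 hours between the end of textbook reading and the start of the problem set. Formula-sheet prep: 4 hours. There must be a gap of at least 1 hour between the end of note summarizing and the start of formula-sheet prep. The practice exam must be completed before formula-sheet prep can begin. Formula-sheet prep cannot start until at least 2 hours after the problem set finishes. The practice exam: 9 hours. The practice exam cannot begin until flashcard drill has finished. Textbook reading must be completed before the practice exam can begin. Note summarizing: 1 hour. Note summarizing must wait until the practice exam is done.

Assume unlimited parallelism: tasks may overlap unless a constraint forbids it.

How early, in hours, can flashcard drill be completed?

16

After its own release at hour 1, textbook reading can start at hour 1 and finishes at hour 2.
After textbook reading (finishes hour 2, plus 3-hour gap → hour 5), the problem set can start at hour 5 and finishes at hour 8.
For flashcard drill: the problem set (finishes hour 8, plus 2-hour gap → hour 10); textbook reading (finishes hour 2, plus 1-hour gap → hour 3). Taking the maximum gives a start of hour 10, and it finishes at 10 + 6 = hour 16.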